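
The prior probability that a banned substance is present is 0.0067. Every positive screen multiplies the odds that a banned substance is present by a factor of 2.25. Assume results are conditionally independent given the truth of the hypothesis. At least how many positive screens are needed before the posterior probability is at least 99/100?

Prior odds = 0.0067/0.9933 = 67/9933.
Likelihood ratio per positive screen = 2.25.
Target posterior odds = 0.99/0.01 = 99.
Require 2.25ⁿ ≥ 99 ÷ (67/9933) = 983367/67.
2.25¹¹ ≈7481.83 falls short of 983367/67 but 2.25¹² ≈16834.1 reaches it, so n = 12.

12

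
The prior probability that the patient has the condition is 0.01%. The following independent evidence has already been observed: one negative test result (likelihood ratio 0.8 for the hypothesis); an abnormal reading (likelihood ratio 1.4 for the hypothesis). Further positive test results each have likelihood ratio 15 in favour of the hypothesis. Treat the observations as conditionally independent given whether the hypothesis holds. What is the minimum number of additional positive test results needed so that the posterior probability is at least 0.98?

Prior odds = 0.0001/0.9999 = 1/9999.
Combined Bayes factor of the evidence already in hand = 0.8 × 1.4 = 1.12.
Odds after that evidence = (1/9999) × 1.12 = 28/249975.
Target odds = 0.98/0.02 = 49.
Need 15ⁿ ≥ 49 ÷ (28/249975) = 437456.25.
15⁴ = 50625 falls short of 437456.25 but 15⁵ = 759375 reaches it, so n = 5.

5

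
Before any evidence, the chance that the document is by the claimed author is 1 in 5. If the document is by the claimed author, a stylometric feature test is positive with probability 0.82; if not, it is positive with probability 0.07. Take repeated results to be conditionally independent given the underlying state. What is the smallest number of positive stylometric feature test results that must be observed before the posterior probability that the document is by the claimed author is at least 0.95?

Prior odds = 0.2/0.8 = 0.25.
Likelihood ratio of a positive = 0.82/0.07 = 82/7.
Target posterior odds = 0.95/0.05 = 19.
Require (82/7)ⁿ ≥ 19 ÷ 0.25 = 76.
(82/7)¹ = 82/7 falls short of 76 but (82/7)² = 6724/49 reaches it, so n = 2.

2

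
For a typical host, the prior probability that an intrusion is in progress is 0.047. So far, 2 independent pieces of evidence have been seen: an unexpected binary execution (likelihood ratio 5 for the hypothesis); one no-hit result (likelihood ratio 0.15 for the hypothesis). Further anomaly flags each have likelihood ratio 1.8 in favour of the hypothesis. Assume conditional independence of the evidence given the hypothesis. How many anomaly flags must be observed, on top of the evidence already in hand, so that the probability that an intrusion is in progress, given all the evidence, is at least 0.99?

14

Prior odds = 0.047/0.953 = 47/953.
Combined Bayes factor of the evidence already in hand = 5 × 0.15 = 0.75.
Odds after that evidence = (47/953) × 0.75 = 141/3812.
Target odds = 0.99/0.01 = 99.
Need 1.8ⁿ ≥ 99 ÷ (141/3812) = 125796/47.
1.8¹³ ≈2082.3 falls short of 125796/47 but 1.8¹⁴ ≈3748.13 reaches it, so n = 14.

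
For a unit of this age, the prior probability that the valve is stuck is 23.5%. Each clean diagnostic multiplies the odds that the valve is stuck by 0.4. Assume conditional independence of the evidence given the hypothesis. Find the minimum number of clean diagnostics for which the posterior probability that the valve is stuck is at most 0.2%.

Prior odds = 0.235/0.765 = 47/153.
Likelihood ratio per clean diagnostic = 0.4.
Target odds: 0.002 ÷ 0.998 = 1/499.
Require 0.4ⁿ ≤ 1/499 ÷ (47/153) = 153/23453.
0.4⁵ = 0.01024 is still above 153/23453 but 0.4⁶ = 64/15625 is at or below it, so n = 6.

6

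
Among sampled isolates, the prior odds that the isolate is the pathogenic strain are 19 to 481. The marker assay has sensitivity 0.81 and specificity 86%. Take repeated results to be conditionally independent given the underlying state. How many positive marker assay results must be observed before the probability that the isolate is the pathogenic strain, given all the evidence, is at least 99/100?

5

Prior odds = 19/481.
False-positive rate = 1 − 0.86 = 0.14; likelihood ratio of a positive = 0.81/0.14 = 81/14.
Target posterior odds = 0.99/0.01 = 99.
Require (81/14)ⁿ ≥ 99 ÷ (19/481) = 47619/19.
(81/14)⁴ = 43046721/38416 falls short of 47619/19 but (81/14)⁵ ≈6483.13 reaches it, so n = 5.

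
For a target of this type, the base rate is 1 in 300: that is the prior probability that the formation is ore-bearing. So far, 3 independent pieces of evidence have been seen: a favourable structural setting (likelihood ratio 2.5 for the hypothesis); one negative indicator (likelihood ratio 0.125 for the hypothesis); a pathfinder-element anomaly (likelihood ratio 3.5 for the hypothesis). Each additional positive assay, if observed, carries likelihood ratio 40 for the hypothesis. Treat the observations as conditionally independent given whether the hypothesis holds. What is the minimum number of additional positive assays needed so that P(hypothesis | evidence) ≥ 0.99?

3

Prior odds = (1/300)/(299/300) = 1/299.
Combined Bayes factor of the evidence already in hand = 2.5 × 0.125 × 3.5 = 1.09375.
Odds after that evidence = (1/299) × 1.09375 = 35/9568.
Target odds = 0.99/0.01 = 99.
Need 40ⁿ ≥ 99 ÷ (35/9568) = 947232/35.
40² = 1600 falls short of 947232/35 but 40³ = 64000 reaches it, so n = 3.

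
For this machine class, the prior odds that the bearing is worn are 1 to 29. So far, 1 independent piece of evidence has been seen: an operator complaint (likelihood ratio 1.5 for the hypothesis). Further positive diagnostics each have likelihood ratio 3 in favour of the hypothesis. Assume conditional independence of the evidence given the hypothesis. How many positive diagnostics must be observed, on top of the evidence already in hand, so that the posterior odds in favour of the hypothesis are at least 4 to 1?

Prior odds = 1/29.
Bayes factor of the evidence already in hand = 1.5.
Odds after that evidence = (1/29) × 1.5 = 3/58.
Target odds = 4.
Need 3ⁿ ≥ 4 ÷ (3/58) = 232/3.
3³ = 27 falls short of 232/3 but 3⁴ = 81 reaches it, so n = 4.

4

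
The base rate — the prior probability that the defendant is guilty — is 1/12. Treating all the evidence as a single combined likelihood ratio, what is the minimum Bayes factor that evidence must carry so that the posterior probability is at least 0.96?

Prior odds = (1/12)/(11/12) = 1/11.
Target odds = 0.96/0.04 = 24.
Required Bayes factor = 24 ÷ (1/11) = 264.

264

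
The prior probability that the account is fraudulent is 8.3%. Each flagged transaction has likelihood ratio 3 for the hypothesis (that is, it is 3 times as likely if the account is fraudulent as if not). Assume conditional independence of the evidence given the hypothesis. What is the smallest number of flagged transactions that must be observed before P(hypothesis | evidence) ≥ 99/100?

7

Prior odds: 0.083 ÷ 0.917 = 83/917.
Likelihood ratio per flagged transaction = 3.
Target odds: 0.99 ÷ 0.01 = 99.
Require 3ⁿ ≥ 99 ÷ (83/917) = 90783/83.
3⁶ = 729 falls short of 90783/83 but 3⁷ = 2187 reaches it, so n = 7.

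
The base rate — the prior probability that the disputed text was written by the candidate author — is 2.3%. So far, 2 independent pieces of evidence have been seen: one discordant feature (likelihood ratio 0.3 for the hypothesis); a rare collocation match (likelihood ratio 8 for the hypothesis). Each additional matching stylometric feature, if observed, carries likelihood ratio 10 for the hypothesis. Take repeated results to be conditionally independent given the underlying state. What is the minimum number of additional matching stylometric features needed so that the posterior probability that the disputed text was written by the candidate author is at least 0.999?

Prior odds = 0.023/0.977 = 23/977.
Combined Bayes factor of the evidence already in hand = 0.3 × 8 = 2.4.
Odds after that evidence = (23/977) × 2.4 = 276/4885.
Target odds = 0.999/0.001 = 999.
Need 10ⁿ ≥ 999 ÷ (276/4885) = 1626705/92.
10⁴ = 10000 falls short of 1626705/92 but 10⁵ = 100000 reaches it, so n = 5.

5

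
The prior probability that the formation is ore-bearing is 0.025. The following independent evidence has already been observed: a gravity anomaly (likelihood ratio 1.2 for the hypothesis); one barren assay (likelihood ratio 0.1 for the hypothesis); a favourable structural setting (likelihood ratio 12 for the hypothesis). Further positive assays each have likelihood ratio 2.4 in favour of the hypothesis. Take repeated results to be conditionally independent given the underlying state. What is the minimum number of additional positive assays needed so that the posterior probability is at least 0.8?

6

Prior odds = 0.025/0.975 = 1/39.
Combined Bayes factor of the evidence already in hand = 1.2 × 0.1 × 12 = 1.44.
Odds after that evidence = (1/39) × 1.44 = 12/325.
Target odds = 0.8/0.2 = 4.
Need 2.4ⁿ ≥ 4 ÷ (12/325) = 325/3.
2.4⁵ = 79.62624 falls short of 325/3 but 2.4⁶ = 2985984/15625 reaches it, so n = 6.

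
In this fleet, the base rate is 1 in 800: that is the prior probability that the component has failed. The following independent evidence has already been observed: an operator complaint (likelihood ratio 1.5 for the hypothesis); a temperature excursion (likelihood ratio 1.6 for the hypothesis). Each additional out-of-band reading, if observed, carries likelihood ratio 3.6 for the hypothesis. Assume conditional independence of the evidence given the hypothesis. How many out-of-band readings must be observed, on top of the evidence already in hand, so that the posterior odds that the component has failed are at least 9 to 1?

7

Prior odds = 0.00125/0.99875 = 1/799.
Combined Bayes factor of the evidence already in hand = 1.5 × 1.6 = 2.4.
Odds after that evidence = (1/799) × 2.4 = 12/3995.
Target odds = 9.
Need 3.6ⁿ ≥ 9 ÷ (12/3995) = 2996.25.
3.6⁶ = 34012224/15625 falls short of 2996.25 but 3.6⁷ = 612220032/78125 reaches it, so n = 7.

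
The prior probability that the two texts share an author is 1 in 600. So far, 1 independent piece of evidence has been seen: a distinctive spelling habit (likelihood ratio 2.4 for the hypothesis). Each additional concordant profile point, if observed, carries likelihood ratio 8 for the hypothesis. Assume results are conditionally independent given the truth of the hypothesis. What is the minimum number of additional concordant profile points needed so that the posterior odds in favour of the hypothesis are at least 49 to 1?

5

Prior odds = (1/600)/(599/600) = 1/599.
Bayes factor of the evidence already in hand = 2.4.
Odds after that evidence = (1/599) × 2.4 = 12/2995.
Target odds = 49.
Need 8ⁿ ≥ 49 ÷ (12/2995) = 146755/12.
8⁴ = 4096 falls short of 146755/12 but 8⁵ = 32768 reaches it, so n = 5.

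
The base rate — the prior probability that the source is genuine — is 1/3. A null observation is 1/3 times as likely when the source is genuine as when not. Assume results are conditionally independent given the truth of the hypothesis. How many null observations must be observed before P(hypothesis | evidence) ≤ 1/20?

Prior odds = (1/3)/(2/3) = 0.5.
Likelihood ratio per null observation = 1/3.
Target odds: 0.05 ÷ 0.95 = 1/19.
Need 0.5 × (1/3)ⁿ ≤ 1/19, i.e. (1/3)ⁿ ≤ 2/19.
(1/3)² = 1/9 is still above 2/19 but (1/3)³ = 1/27 is at or below it, so n = 3.

3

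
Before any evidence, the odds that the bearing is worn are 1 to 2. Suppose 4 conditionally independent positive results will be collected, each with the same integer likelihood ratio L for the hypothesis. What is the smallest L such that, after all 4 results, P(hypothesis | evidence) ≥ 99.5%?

5

Prior odds = 0.5.
Target odds = 0.995/0.005 = 199.
Need L⁴ ≥ 199 ÷ 0.5 = 398.
4⁴ = 256 < 398 ≤ 625 = 5⁴, so L = 5.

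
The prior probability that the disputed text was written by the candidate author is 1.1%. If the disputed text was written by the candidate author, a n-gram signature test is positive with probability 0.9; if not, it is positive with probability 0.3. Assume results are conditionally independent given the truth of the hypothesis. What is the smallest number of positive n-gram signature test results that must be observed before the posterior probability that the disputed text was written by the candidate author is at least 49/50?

8

Prior odds: 0.011 ÷ 0.989 = 11/989.
Likelihood ratio of a positive = 0.9/0.3 = 3.
Target odds: 0.98 ÷ 0.02 = 49.
Need (11/989) × 3ⁿ ≥ 49, i.e. 3ⁿ ≥ 48461/11.
3⁷ = 2187 falls short of 48461/11 but 3⁸ = 6561 reaches it, so n = 8.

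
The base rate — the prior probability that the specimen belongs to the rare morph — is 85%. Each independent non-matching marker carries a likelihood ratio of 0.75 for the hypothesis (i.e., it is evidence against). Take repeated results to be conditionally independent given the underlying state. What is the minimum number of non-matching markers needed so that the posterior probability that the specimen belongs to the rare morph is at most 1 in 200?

25

Prior odds: 0.85 ÷ 0.15 = 17/3.
Likelihood ratio per non-matching marker = 0.75.
Target posterior odds = 0.005/0.995 = 1/199.
Require 0.75ⁿ ≤ 1/199 ÷ (17/3) = 3/3383.
0.75²⁴ ≈0.00100339 is still above 3/3383 but 0.75²⁵ ≈0.000752543 is at or below it, so n = 25.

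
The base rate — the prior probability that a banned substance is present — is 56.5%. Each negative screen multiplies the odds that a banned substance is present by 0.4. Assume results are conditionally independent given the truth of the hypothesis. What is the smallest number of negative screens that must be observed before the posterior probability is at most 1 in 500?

8

Prior odds = 0.565/0.435 = 113/87.
Likelihood ratio per negative screen = 0.4.
Target posterior odds = 0.002/0.998 = 1/499.
Need (113/87) × 0.4ⁿ ≤ 1/499, i.e. 0.4ⁿ ≤ 87/56387.
0.4⁷ = 128/78125 is still above 87/56387 but 0.4⁸ = 256/390625 is at or below it, so n = 8.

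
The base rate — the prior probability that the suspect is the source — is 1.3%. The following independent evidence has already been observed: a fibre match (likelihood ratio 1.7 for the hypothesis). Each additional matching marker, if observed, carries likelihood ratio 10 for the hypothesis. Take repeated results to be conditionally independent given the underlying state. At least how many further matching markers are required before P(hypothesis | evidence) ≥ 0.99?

4

Prior odds = 0.013/0.987 = 13/987.
Bayes factor of the evidence already in hand = 1.7.
Odds after that evidence = (13/987) × 1.7 = 221/9870.
Target odds = 0.99/0.01 = 99.
Need 10ⁿ ≥ 99 ÷ (221/9870) = 977130/221.
10³ = 1000 falls short of 977130/221 but 10⁴ = 10000 reaches it, so n = 4.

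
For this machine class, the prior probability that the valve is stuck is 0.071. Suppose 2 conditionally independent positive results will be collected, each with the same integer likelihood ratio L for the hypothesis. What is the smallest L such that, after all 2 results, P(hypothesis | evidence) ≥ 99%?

Prior odds = 0.071/0.929 = 71/929.
Target odds = 0.99/0.01 = 99.
Need L² ≥ 99 ÷ (71/929) = 91971/71.
35² = 1225 < 91971/71 ≤ 1296 = 36², so L = 36.

36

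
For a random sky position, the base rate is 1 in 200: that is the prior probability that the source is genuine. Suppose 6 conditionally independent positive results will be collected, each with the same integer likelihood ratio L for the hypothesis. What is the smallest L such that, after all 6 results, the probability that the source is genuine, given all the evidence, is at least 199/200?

Prior odds = 0.005/0.995 = 1/199.
Target odds = 0.995/0.005 = 199.
Need L⁶ ≥ 199 ÷ (1/199) = 39601.
5⁶ = 15625 < 39601 ≤ 46656 = 6⁶, so L = 6.

6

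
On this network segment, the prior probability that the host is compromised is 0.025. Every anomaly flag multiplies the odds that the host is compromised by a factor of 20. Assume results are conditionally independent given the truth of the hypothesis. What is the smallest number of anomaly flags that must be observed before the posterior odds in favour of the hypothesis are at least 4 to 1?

Prior odds = 0.025/0.975 = 1/39.
Likelihood ratio per anomaly flag = 20.
Target odds = 4.
Require 20ⁿ ≥ 4 ÷ (1/39) = 156.
20¹ = 20 falls short of 156 but 20² = 400 reaches it, so n = 2.

2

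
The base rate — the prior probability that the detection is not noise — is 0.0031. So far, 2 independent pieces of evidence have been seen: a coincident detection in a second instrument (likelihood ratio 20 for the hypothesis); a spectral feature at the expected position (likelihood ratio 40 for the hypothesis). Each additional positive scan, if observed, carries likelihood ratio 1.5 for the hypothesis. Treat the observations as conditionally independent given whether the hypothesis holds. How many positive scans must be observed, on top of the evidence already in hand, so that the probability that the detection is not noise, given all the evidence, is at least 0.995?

11

Prior odds = 0.0031/0.9969 = 31/9969.
Combined Bayes factor of the evidence already in hand = 20 × 40 = 800.
Odds after that evidence = (31/9969) × 800 = 24800/9969.
Target odds = 0.995/0.005 = 199.
Need 1.5ⁿ ≥ 199 ÷ (24800/9969) = 1983831/24800.
1.5¹⁰ = 59049/1024 falls short of 1983831/24800 but 1.5¹¹ = 177147/2048 reaches it, so n = 11.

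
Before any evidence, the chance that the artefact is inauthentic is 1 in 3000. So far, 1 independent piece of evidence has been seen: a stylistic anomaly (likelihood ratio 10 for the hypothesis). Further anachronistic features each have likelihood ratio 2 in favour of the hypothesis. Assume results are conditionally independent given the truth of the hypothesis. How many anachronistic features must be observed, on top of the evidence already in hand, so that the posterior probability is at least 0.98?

14

Prior odds = (1/3000)/(2999/3000) = 1/2999.
Bayes factor of the evidence already in hand = 10.
Odds after that evidence = (1/2999) × 10 = 10/2999.
Target odds = 0.98/0.02 = 49.
Need 2ⁿ ≥ 49 ÷ (10/2999) = 14695.1.
2¹³ = 8192 falls short of 14695.1 but 2¹⁴ = 16384 reaches it, so n = 14.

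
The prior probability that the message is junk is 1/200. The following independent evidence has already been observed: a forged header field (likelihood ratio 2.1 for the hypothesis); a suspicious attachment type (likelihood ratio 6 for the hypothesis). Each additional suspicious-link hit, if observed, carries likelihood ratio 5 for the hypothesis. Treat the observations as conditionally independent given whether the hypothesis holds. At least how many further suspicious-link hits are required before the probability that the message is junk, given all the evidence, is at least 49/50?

5

Prior odds = 0.005/0.995 = 1/199.
Combined Bayes factor of the evidence already in hand = 2.1 × 6 = 12.6.
Odds after that evidence = (1/199) × 12.6 = 63/995.
Target odds = 0.98/0.02 = 49.
Need 5ⁿ ≥ 49 ÷ (63/995) = 6965/9.
5⁴ = 625 falls short of 6965/9 but 5⁵ = 3125 reaches it, so n = 5.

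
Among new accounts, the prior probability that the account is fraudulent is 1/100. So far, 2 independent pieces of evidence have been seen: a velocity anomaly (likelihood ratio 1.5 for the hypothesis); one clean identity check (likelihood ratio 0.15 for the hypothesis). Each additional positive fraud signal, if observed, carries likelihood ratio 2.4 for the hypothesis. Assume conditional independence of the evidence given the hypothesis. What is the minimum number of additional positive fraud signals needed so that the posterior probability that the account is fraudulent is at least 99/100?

13

Prior odds = 0.01/0.99 = 1/99.
Combined Bayes factor of the evidence already in hand = 1.5 × 0.15 = 0.225.
Odds after that evidence = (1/99) × 0.225 = 1/440.
Target odds = 0.99/0.01 = 99.
Need 2.4ⁿ ≥ 99 ÷ (1/440) = 43560.
2.4¹² ≈36520.3 falls short of 43560 but 2.4¹³ ≈87648.8 reaches it, so n = 13.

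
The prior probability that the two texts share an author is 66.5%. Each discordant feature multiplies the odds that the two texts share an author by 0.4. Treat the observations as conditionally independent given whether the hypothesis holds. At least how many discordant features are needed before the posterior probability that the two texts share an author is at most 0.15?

3

Prior odds = 0.665/0.335 = 133/67.
Likelihood ratio per discordant feature = 0.4.
Target odds: 0.15 ÷ 0.85 = 3/17.
Need (133/67) × 0.4ⁿ ≤ 3/17, i.e. 0.4ⁿ ≤ 201/2261.
0.4² = 0.16 is still above 201/2261 but 0.4³ = 0.064 is at or below it, so n = 3.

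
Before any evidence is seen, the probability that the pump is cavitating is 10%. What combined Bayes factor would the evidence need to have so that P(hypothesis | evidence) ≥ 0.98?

441

Prior odds = 0.1/0.9 = 1/9.
Target odds = 0.98/0.02 = 49.
Required Bayes factor = 49 ÷ (1/9) = 441.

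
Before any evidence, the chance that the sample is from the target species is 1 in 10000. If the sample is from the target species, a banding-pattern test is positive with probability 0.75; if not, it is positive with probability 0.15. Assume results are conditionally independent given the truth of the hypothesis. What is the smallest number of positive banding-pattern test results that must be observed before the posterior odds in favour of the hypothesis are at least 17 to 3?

7

Prior odds: 0.0001 ÷ 0.9999 = 1/9999.
Likelihood ratio of a positive = 0.75/0.15 = 5.
Target odds = 17/3.
Need (1/9999) × 5ⁿ ≥ 17/3, i.e. 5ⁿ ≥ 56661.
5⁶ = 15625 falls short of 56661 but 5⁷ = 78125 reaches it, so n = 7.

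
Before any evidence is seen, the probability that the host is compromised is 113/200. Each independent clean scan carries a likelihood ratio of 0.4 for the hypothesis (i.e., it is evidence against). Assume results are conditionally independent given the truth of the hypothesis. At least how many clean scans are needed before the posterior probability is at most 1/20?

Prior odds = 0.565/0.435 = 113/87.
Likelihood ratio per clean scan = 0.4.
Target odds: 0.05 ÷ 0.95 = 1/19.
Need (113/87) × 0.4ⁿ ≤ 1/19, i.e. 0.4ⁿ ≤ 87/2147.
0.4³ = 0.064 is still above 87/2147 but 0.4⁴ = 0.0256 is at or below it, so n = 4.

4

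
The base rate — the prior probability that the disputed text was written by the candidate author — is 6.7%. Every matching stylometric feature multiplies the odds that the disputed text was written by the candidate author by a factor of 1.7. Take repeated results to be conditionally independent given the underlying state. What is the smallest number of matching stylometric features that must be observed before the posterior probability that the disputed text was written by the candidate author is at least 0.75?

Prior odds: 0.067 ÷ 0.933 = 67/933.
Likelihood ratio per matching stylometric feature = 1.7.
Target odds: 0.75 ÷ 0.25 = 3.
Require 1.7ⁿ ≥ 3 ÷ (67/933) = 2799/67.
1.7⁷ = 410338673/10000000 falls short of 2799/67 but 1.7⁸ ≈69.7576 reaches it, so n = 8.

8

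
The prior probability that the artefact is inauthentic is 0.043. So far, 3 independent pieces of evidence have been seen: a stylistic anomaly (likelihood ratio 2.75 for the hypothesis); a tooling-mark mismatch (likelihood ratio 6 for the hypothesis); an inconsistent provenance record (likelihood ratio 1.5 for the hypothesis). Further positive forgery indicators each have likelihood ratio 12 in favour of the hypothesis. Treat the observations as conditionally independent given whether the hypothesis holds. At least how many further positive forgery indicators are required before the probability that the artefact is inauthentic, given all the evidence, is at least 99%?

2

Prior odds = 0.043/0.957 = 43/957.
Combined Bayes factor of the evidence already in hand = 2.75 × 6 × 1.5 = 24.75.
Odds after that evidence = (43/957) × 24.75 = 129/116.
Target odds = 0.99/0.01 = 99.
Need 12ⁿ ≥ 99 ÷ (129/116) = 3828/43.
12¹ = 12 falls short of 3828/43 but 12² = 144 reaches it, so n = 2.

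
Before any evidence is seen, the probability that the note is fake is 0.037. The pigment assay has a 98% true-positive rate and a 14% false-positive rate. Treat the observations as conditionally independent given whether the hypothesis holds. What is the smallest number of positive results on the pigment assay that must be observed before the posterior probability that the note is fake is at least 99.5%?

Prior odds: 0.037 ÷ 0.963 = 37/963.
Likelihood ratio of a positive result = 0.98/0.14 = 7.
Target posterior odds = 0.995/0.005 = 199.
Require 7ⁿ ≥ 199 ÷ (37/963) = 191637/37.
7⁴ = 2401 falls short of 191637/37 but 7⁵ = 16807 reaches it, so n = 5.

5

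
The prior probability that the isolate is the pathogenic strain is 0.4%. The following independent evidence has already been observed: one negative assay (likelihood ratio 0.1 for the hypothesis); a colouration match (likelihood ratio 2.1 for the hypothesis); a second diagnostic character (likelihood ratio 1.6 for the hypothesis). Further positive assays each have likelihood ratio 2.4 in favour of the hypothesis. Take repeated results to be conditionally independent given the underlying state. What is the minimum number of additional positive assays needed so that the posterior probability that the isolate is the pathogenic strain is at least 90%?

11

Prior odds = 0.004/0.996 = 1/249.
Combined Bayes factor of the evidence already in hand = 0.1 × 2.1 × 1.6 = 0.336.
Odds after that evidence = (1/249) × 0.336 = 14/10375.
Target odds = 0.9/0.1 = 9.
Need 2.4ⁿ ≥ 9 ÷ (14/10375) = 93375/14.
2.4¹⁰ ≈6340.34 falls short of 93375/14 but 2.4¹¹ ≈15216.8 reaches it, so n = 11.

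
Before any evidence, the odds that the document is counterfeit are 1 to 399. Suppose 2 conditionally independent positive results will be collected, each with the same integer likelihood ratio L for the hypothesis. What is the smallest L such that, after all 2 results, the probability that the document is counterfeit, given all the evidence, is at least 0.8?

40

Prior odds = 1/399.
Target odds = 0.8/0.2 = 4.
Need L² ≥ 4 ÷ (1/399) = 1596.
39² = 1521 < 1596 ≤ 1600 = 40², so L = 40.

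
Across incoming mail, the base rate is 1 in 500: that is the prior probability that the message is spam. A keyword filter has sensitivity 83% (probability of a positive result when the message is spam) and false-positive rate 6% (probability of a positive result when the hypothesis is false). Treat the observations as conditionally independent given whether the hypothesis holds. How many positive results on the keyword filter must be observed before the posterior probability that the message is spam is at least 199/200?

5

Prior odds: 0.002 ÷ 0.998 = 1/499.
Likelihood ratio of a positive result = 0.83/0.06 = 83/6.
Target odds: 0.995 ÷ 0.005 = 199.
Require (83/6)ⁿ ≥ 199 ÷ (1/499) = 99301.
(83/6)⁴ = 47458321/1296 falls short of 99301 but (83/6)⁵ ≈506564 reaches it, so n = 5.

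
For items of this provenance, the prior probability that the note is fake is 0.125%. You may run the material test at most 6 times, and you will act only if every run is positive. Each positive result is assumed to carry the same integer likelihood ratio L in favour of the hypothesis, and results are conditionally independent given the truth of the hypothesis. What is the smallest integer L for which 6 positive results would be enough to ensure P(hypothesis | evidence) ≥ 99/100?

Prior odds = 0.00125/0.99875 = 1/799.
Target odds = 0.99/0.01 = 99.
Need L⁶ ≥ 99 ÷ (1/799) = 79101.
6⁶ = 46656 < 79101 ≤ 117649 = 7⁶, so L = 7.

7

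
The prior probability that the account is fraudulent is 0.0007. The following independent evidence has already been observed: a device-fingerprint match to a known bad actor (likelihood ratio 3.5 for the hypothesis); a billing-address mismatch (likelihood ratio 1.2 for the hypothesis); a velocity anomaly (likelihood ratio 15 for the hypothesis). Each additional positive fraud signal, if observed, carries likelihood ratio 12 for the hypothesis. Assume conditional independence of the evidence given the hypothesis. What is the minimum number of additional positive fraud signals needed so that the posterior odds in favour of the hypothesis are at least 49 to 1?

Prior odds = 0.0007/0.9993 = 7/9993.
Combined Bayes factor of the evidence already in hand = 3.5 × 1.2 × 15 = 63.
Odds after that evidence = (7/9993) × 63 = 147/3331.
Target odds = 49.
Need 12ⁿ ≥ 49 ÷ (147/3331) = 3331/3.
12² = 144 falls short of 3331/3 but 12³ = 1728 reaches it, so n = 3.

3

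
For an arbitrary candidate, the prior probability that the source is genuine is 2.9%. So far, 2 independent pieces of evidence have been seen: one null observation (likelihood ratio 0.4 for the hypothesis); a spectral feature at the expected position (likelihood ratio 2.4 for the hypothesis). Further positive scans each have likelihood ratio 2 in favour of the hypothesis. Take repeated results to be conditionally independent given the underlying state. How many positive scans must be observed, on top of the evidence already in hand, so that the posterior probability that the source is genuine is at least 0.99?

Prior odds = 0.029/0.971 = 29/971.
Combined Bayes factor of the evidence already in hand = 0.4 × 2.4 = 0.96.
Odds after that evidence = (29/971) × 0.96 = 696/24275.
Target odds = 0.99/0.01 = 99.
Need 2ⁿ ≥ 99 ÷ (696/24275) = 801075/232.
2¹¹ = 2048 falls short of 801075/232 but 2¹² = 4096 reaches it, so n = 12.

12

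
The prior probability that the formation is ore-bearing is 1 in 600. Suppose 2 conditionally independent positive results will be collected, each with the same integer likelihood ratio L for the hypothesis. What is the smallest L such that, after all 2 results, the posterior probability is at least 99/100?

Prior odds = (1/600)/(599/600) = 1/599.
Target odds = 0.99/0.01 = 99.
Need L² ≥ 99 ÷ (1/599) = 59301.
243² = 59049 < 59301 ≤ 59536 = 244², so L = 244.

244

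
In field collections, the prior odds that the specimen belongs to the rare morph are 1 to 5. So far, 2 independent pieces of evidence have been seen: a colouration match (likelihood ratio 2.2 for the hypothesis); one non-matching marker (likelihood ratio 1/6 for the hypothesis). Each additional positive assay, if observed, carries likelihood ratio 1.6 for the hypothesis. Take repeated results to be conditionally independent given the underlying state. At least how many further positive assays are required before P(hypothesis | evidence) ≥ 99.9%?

Prior odds = 0.2.
Combined Bayes factor of the evidence already in hand = 2.2 × (1/6) = 11/30.
Odds after that evidence = 0.2 × 11/30 = 11/150.
Target odds = 0.999/0.001 = 999.
Need 1.6ⁿ ≥ 999 ÷ (11/150) = 149850/11.
1.6²⁰ ≈12089.3 falls short of 149850/11 but 1.6²¹ ≈19342.8 reaches it, so n = 21.

21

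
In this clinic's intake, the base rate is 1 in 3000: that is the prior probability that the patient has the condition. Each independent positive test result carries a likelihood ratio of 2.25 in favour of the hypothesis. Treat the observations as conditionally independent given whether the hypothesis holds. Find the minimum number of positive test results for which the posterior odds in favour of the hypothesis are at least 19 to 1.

Prior odds: (1/3000) ÷ (2999/3000) = 1/2999.
Likelihood ratio per positive test result = 2.25.
Target odds = 19.
Need (1/2999) × 2.25ⁿ ≥ 19, i.e. 2.25ⁿ ≥ 56981.
2.25¹³ ≈37876.8 falls short of 56981 but 2.25¹⁴ ≈85222.7 reaches it, so n = 14.

14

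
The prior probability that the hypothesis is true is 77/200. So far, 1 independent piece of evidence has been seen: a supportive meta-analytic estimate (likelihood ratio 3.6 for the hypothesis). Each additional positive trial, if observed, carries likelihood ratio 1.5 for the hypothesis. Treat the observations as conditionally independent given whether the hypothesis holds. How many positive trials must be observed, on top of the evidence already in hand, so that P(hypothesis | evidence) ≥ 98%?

Prior odds = 0.385/0.615 = 77/123.
Bayes factor of the evidence already in hand = 3.6.
Odds after that evidence = (77/123) × 3.6 = 462/205.
Target odds = 0.98/0.02 = 49.
Need 1.5ⁿ ≥ 49 ÷ (462/205) = 1435/66.
1.5⁷ = 17.0859375 falls short of 1435/66 but 1.5⁸ = 25.62890625 reaches it, so n = 8.

8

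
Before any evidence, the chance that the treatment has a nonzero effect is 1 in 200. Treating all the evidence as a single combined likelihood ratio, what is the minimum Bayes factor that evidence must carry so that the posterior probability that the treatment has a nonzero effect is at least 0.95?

3781

Prior odds = 0.005/0.995 = 1/199.
Target odds = 0.95/0.05 = 19.
Required Bayes factor = 19 ÷ (1/199) = 3781.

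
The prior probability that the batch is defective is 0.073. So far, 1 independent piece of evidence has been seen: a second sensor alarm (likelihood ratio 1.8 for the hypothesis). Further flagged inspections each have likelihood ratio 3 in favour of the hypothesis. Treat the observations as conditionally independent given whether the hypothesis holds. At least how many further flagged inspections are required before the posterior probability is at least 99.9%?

9

Prior odds = 0.073/0.927 = 73/927.
Bayes factor of the evidence already in hand = 1.8.
Odds after that evidence = (73/927) × 1.8 = 73/515.
Target odds = 0.999/0.001 = 999.
Need 3ⁿ ≥ 999 ÷ (73/515) = 514485/73.
3⁸ = 6561 falls short of 514485/73 but 3⁹ = 19683 reaches it, so n = 9.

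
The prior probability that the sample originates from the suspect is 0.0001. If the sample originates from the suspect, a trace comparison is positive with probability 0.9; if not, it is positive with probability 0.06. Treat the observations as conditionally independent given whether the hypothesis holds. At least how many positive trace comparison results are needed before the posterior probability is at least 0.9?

Prior odds = 0.0001/0.9999 = 1/9999.
Likelihood ratio of a positive = 0.9/0.06 = 15.
Target posterior odds = 0.9/0.1 = 9.
Need (1/9999) × 15ⁿ ≥ 9, i.e. 15ⁿ ≥ 89991.
15⁴ = 50625 falls short of 89991 but 15⁵ = 759375 reaches it, so n = 5.

5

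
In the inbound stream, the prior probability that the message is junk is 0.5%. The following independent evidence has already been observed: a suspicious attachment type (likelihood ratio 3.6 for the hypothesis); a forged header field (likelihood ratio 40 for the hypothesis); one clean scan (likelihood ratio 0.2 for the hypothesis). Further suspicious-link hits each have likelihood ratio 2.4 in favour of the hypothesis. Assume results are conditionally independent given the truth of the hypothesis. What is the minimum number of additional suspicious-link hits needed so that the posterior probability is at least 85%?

Prior odds = 0.005/0.995 = 1/199.
Combined Bayes factor of the evidence already in hand = 3.6 × 40 × 0.2 = 28.8.
Odds after that evidence = (1/199) × 28.8 = 144/995.
Target odds = 0.85/0.15 = 17/3.
Need 2.4ⁿ ≥ 17/3 ÷ (144/995) = 16915/432.
2.4⁴ = 33.1776 falls short of 16915/432 but 2.4⁵ = 79.62624 reaches it, so n = 5.

5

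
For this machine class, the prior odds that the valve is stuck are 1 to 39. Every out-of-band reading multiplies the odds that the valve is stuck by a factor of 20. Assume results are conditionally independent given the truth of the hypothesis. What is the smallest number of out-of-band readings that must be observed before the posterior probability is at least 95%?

Prior odds = 1/39.
Likelihood ratio per out-of-band reading = 20.
Target odds: 0.95 ÷ 0.05 = 19.
Require 20ⁿ ≥ 19 ÷ (1/39) = 741.
20² = 400 falls short of 741 but 20³ = 8000 reaches it, so n = 3.

3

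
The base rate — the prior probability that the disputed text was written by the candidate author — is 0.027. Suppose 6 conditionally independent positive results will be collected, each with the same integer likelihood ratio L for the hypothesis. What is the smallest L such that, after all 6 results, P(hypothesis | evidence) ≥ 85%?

Prior odds = 0.027/0.973 = 27/973.
Target odds = 0.85/0.15 = 17/3.
Need L⁶ ≥ 17/3 ÷ (27/973) = 16541/81.
2⁶ = 64 < 16541/81 ≤ 729 = 3⁶, so L = 3.

3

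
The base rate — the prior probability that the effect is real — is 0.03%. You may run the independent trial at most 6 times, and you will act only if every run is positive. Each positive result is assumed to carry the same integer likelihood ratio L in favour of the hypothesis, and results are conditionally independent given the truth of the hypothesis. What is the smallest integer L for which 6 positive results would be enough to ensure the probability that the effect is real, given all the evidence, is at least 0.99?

9

Prior odds = 0.0003/0.9997 = 3/9997.
Target odds = 0.99/0.01 = 99.
Need L⁶ ≥ 99 ÷ (3/9997) = 329901.
8⁶ = 262144 < 329901 ≤ 531441 = 9⁶, so L = 9.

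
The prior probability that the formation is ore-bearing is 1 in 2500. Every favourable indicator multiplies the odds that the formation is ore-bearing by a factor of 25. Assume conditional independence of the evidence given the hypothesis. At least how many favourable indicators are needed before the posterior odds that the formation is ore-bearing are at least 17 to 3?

3

Prior odds: 0.0004 ÷ 0.9996 = 1/2499.
Likelihood ratio per favourable indicator = 25.
Target odds = 17/3.
Need (1/2499) × 25ⁿ ≥ 17/3, i.e. 25ⁿ ≥ 14161.
25² = 625 falls short of 14161 but 25³ = 15625 reaches it, so n = 3.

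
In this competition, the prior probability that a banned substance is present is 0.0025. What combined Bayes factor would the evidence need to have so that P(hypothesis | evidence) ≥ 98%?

19551

Prior odds = 0.0025/0.9975 = 1/399.
Target odds = 0.98/0.02 = 49.
Required Bayes factor = 49 ÷ (1/399) = 19551.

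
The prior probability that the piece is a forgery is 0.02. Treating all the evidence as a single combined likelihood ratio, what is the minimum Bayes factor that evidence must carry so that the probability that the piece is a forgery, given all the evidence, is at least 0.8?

196

Prior odds = 0.02/0.98 = 1/49.
Target odds = 0.8/0.2 = 4.
Required Bayes factor = 4 ÷ (1/49) = 196.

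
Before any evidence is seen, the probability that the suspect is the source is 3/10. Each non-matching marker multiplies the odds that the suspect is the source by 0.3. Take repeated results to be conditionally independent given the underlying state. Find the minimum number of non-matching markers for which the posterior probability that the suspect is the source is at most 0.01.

4

Prior odds: 0.3 ÷ 0.7 = 3/7.
Likelihood ratio per non-matching marker = 0.3.
Target posterior odds = 0.01/0.99 = 1/99.
Need (3/7) × 0.3ⁿ ≤ 1/99, i.e. 0.3ⁿ ≤ 7/297.
0.3³ = 0.027 is still above 7/297 but 0.3⁴ = 0.0081 is at or below it, so n = 4.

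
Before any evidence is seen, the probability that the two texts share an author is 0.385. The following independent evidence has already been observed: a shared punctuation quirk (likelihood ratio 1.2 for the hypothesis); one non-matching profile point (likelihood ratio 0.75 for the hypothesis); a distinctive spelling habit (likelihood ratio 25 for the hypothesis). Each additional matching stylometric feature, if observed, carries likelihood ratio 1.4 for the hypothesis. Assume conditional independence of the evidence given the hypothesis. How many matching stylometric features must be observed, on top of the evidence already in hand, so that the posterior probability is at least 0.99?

6

Prior odds = 0.385/0.615 = 77/123.
Combined Bayes factor of the evidence already in hand = 1.2 × 0.75 × 25 = 22.5.
Odds after that evidence = (77/123) × 22.5 = 1155/82.
Target odds = 0.99/0.01 = 99.
Need 1.4ⁿ ≥ 99 ÷ (1155/82) = 246/35.
1.4⁵ = 5.37824 falls short of 246/35 but 1.4⁶ = 117649/15625 reaches it, so n = 6.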